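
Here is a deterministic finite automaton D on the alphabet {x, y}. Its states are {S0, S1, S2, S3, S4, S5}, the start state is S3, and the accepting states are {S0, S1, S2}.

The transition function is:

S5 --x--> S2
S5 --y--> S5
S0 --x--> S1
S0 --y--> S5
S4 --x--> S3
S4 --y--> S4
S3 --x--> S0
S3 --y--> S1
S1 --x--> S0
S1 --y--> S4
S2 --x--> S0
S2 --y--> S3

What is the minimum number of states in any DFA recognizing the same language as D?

6

P0 = {S0,S1,S2} | {S3,S4,S5}.
On input x, block {S3,S4,S5} splits into {S3,S5} and {S4}.
On input y, block {S0,S1,S2} splits into {S0,S2} and {S1}.
On input x, block {S0,S2} splits into {S0} and {S2}.
Refine {S3,S5} on symbol x: members go to different blocks, giving {S3} and {S5}.
Stable partition: {S0} | {S3} | {S4} | {S1} | {S2} | {S5} — 6 equivalence classes.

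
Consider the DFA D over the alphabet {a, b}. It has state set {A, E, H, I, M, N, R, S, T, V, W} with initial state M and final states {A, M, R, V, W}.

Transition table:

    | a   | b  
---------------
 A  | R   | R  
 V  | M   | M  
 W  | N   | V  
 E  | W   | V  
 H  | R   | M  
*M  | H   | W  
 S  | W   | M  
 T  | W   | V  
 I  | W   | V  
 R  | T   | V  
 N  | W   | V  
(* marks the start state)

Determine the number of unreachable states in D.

4

Starting at M and following transitions, the reachable set is {H, M, N, R, T, V, W}. That leaves A, E, I, S unreachable — 4 in total.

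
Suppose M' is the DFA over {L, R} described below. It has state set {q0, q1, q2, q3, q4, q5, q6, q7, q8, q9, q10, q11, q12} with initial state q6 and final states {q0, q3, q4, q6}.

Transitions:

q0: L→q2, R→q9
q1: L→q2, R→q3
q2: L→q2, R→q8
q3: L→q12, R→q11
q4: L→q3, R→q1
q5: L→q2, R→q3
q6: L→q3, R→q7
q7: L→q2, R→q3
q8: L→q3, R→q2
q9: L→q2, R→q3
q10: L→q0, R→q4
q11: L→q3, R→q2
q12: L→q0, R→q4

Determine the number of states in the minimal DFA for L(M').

First remove the unreachable states {q5,q10}; 11 states remain.
P0 = {q0,q3,q4,q6} | {q1,q2,q7,q8,q9,q11,q12}.
On input L, block {q0,q3,q4,q6} splits into {q0,q3} and {q4,q6}.
On input L, block {q1,q2,q7,q8,q9,q11,q12} splits into {q1,q2,q7,q9} and {q8,q11,q12}.
Refine {q0,q3} on symbol L: members go to different blocks, giving {q0} and {q3}.
Split {q1,q2,q7,q9} by δ(·,R) → {q1,q7,q9} and {q2}.
On input L, block {q8,q11,q12} splits into {q8,q11} and {q12}.
Stable partition: {q0} | {q1,q7,q9} | {q4,q6} | {q8,q11} | {q3} | {q2} | {q12} — 7 equivalence classes.

7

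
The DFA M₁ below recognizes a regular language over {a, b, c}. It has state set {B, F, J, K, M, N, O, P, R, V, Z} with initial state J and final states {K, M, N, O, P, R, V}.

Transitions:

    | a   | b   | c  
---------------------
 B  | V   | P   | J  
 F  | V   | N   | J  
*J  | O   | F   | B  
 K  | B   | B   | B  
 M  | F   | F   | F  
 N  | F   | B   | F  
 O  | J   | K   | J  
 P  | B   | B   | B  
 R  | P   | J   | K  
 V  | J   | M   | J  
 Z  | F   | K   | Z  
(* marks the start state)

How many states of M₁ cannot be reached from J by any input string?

No path from J leads to R, Z; the other 9 states are all reachable.

2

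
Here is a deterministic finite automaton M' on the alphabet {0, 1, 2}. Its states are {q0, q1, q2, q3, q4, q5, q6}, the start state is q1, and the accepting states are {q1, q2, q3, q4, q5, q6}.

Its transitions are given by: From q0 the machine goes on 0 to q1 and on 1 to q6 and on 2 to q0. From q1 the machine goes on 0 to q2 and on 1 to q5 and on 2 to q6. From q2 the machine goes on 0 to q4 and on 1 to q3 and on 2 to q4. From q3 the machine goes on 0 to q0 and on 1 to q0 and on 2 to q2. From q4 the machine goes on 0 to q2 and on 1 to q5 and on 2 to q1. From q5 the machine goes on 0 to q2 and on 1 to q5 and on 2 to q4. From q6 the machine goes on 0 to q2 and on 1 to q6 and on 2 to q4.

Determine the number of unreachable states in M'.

Every one of the 7 states is reachable from q1.

0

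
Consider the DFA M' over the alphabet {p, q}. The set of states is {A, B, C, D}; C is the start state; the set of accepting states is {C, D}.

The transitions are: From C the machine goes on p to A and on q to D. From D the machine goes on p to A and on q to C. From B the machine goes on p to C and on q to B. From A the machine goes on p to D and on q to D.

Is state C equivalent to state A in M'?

No

Reachable states from the start: {A,C,D}. Unreachable: {B} — drop them.
Initial partition by acceptance: {C,D} | {A}.
Stable partition: {C,D} | {A} — 2 equivalence classes.
C and A end up in different blocks, so they are distinguishable. For instance, the string 'ε' is accepted from only C.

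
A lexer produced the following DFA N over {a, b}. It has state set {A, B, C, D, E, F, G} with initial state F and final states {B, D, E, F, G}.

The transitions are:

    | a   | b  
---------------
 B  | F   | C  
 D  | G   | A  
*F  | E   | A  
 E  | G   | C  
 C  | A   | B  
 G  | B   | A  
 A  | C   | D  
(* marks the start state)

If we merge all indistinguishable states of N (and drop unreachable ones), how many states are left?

2

Every state is reachable, so we keep all 7.
Initial partition by acceptance: {B,D,E,F,G} | {A,C}.
Stable partition: {B,D,E,F,G} | {A,C} — 2 equivalence classes.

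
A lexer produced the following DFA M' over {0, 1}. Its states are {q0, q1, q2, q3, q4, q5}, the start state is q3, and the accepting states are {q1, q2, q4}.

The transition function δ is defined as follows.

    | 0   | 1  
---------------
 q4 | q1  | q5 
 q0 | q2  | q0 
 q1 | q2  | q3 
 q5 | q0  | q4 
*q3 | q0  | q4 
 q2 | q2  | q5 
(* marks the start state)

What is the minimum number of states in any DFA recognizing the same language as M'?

3

All states are reachable from the start state.
Initial partition by acceptance: {q1,q2,q4} | {q0,q3,q5}.
Refine {q0,q3,q5} on symbol 0: members go to different blocks, giving {q3,q5} and {q0}.
No further refinement is possible. Final partition (3 blocks): {q1,q2,q4} | {q3,q5} | {q0}.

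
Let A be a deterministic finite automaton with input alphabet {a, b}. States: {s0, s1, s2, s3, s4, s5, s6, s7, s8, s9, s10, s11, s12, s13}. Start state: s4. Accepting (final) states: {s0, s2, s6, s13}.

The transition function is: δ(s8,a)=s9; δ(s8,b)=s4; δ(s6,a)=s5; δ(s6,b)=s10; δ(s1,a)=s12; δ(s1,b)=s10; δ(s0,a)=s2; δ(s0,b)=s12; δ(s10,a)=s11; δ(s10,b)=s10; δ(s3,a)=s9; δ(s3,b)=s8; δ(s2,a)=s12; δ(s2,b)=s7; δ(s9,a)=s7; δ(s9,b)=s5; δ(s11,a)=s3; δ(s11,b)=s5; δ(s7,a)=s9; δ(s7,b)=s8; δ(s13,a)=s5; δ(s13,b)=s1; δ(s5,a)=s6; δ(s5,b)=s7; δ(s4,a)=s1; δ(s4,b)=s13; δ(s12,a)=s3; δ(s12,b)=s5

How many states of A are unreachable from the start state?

2

BFS from s4 reaches {s1, s3, s4, s5, s6, s7, s8, s9, s10, s11, s12, s13}; the 2 state(s) s0, s2 are never visited.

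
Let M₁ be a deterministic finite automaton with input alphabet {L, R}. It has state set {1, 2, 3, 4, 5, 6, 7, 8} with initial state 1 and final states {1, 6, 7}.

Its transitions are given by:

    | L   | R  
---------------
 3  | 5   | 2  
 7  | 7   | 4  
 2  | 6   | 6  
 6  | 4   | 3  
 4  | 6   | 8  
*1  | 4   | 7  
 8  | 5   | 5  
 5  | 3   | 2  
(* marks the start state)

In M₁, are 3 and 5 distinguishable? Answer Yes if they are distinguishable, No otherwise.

All states are reachable from the start state.
Start with accepting vs non-accepting: {1,6,7} | {2,3,4,5,8}.
Refine {1,6,7} on symbol L: members go to different blocks, giving {1,6} and {7}.
On input R, block {1,6} splits into {1} and {6}.
On input L, block {2,3,4,5,8} splits into {3,5,8} and {2,4}.
On input R, block {3,5,8} splits into {3,5} and {8}.
Refine {2,4} on symbol R: members go to different blocks, giving {2} and {4}.
No further refinement is possible. Final partition (7 blocks): {1} | {3,5} | {7} | {6} | {2} | {8} | {4}.
3 and 5 lie in the same block of the stable partition, so they are equivalent — no string distinguishes them.

No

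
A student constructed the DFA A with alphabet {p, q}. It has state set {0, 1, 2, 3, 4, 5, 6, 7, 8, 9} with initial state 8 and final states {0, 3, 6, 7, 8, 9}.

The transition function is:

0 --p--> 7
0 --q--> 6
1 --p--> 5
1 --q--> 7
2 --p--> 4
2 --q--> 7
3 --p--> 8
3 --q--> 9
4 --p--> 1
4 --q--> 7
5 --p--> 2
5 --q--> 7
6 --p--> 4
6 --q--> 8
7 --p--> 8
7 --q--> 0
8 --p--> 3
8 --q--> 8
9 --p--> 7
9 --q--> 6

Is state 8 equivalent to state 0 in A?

Every state is reachable, so we keep all 10.
P0 = {0,3,6,7,8,9} | {1,2,4,5}.
On input p, block {0,3,6,7,8,9} splits into {0,3,7,8,9} and {6}.
Refine {0,3,7,8,9} on symbol q: members go to different blocks, giving {3,7,8} and {0,9}.
On input q, block {3,7,8} splits into {3,7} and {8}.
No further refinement is possible. Final partition (5 blocks): {3,7} | {1,2,4,5} | {6} | {0,9} | {8}.
8 and 0 end up in different blocks, so they are distinguishable. For instance, the string 'qp' is accepted from only 8.

No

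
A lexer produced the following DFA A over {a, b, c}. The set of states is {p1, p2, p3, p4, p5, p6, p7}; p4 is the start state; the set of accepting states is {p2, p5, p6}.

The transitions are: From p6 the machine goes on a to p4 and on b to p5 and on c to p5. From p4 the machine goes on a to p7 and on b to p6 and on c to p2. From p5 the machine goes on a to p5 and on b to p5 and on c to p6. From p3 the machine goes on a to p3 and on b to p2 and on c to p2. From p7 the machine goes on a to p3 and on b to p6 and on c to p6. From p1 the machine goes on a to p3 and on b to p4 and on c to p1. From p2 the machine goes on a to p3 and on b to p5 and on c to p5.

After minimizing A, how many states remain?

3

First remove the unreachable states {p1}; 6 states remain.
Initial partition by acceptance: {p2,p5,p6} | {p3,p4,p7}.
On input a, block {p2,p5,p6} splits into {p2,p6} and {p5}.
Stable partition: {p2,p6} | {p3,p4,p7} | {p5} — 3 equivalence classes.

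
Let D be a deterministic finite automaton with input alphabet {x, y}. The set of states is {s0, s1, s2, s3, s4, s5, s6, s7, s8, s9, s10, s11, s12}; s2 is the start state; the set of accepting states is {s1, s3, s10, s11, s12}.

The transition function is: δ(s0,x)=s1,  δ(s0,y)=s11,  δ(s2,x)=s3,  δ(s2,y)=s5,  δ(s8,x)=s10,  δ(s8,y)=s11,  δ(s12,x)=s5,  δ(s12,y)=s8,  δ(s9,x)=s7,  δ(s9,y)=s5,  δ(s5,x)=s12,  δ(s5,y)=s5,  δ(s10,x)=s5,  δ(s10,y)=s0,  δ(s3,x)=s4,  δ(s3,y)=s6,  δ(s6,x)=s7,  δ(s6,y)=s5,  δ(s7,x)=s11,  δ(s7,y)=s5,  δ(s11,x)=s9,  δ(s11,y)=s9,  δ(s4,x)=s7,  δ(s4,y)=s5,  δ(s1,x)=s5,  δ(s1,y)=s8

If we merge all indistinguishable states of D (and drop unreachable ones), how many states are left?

6

Start with accepting vs non-accepting: {s1,s3,s10,s11,s12} | {s0,s2,s4,s5,s6,s7,s8,s9}.
Split {s0,s2,s4,s5,s6,s7,s8,s9} by δ(·,x) → {s0,s2,s5,s7,s8} and {s4,s6,s9}.
On input x, block {s1,s3,s10,s11,s12} splits into {s1,s10,s12} and {s3,s11}.
On input x, block {s0,s2,s5,s7,s8} splits into {s0,s5,s8} and {s2,s7}.
On input y, block {s0,s5,s8} splits into {s0,s8} and {s5}.
No further refinement is possible. Final partition (6 blocks): {s1,s10,s12} | {s0,s8} | {s4,s6,s9} | {s3,s11} | {s2,s7} | {s5}.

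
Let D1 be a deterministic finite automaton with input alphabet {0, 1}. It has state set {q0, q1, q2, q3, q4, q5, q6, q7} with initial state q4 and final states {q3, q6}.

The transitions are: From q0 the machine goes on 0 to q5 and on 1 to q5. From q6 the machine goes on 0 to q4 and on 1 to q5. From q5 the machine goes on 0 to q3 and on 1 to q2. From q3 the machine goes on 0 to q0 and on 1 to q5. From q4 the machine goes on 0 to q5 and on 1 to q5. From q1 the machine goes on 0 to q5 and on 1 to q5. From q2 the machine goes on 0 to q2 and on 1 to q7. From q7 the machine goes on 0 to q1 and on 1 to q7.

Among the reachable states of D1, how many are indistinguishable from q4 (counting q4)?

States {q6} cannot be reached from the start state, so discard them.
Initial partition by acceptance: {q3} | {q0,q1,q2,q4,q5,q7}.
Split {q0,q1,q2,q4,q5,q7} by δ(·,0) → {q0,q1,q2,q4,q7} and {q5}.
On input 0, block {q0,q1,q2,q4,q7} splits into {q0,q1,q4} and {q2,q7}.
Refine {q2,q7} on symbol 0: members go to different blocks, giving {q2} and {q7}.
The partition is now stable with 5 blocks: {q3} | {q0,q1,q4} | {q5} | {q2} | {q7}.
State q4 belongs to the block {q0,q1,q4}, which has 3 states.

3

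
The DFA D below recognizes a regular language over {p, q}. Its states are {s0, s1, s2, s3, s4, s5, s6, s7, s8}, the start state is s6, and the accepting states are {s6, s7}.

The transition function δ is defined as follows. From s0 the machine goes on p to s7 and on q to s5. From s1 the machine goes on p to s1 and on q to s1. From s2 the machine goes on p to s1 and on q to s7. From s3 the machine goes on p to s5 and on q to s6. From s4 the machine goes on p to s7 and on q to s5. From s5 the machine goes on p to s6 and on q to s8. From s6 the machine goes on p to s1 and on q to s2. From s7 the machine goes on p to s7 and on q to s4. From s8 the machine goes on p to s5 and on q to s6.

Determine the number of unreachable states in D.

2

Starting at s6 and following transitions, the reachable set is {s1, s2, s4, s5, s6, s7, s8}. That leaves s0, s3 unreachable — 2 in total.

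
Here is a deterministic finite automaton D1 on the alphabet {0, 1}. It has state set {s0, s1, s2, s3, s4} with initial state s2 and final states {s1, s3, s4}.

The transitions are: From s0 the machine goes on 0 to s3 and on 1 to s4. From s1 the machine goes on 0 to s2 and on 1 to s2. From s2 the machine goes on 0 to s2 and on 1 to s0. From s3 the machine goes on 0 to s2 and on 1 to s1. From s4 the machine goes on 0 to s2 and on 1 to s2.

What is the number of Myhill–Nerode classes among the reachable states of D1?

4

Every state is reachable, so we keep all 5.
P0 = {s1,s3,s4} | {s0,s2}.
Split {s1,s3,s4} by δ(·,1) → {s1,s4} and {s3}.
Refine {s0,s2} on symbol 0: members go to different blocks, giving {s0} and {s2}.
No further refinement is possible. Final partition (4 blocks): {s1,s4} | {s0} | {s3} | {s2}.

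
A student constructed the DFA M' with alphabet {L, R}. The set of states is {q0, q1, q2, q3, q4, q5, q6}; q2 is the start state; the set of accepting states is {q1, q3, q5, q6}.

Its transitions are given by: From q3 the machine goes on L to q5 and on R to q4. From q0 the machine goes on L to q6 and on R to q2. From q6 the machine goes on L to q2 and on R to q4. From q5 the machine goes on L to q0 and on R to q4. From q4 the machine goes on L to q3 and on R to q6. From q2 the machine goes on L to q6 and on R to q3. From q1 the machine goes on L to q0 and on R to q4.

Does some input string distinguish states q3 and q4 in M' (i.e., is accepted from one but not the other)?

Reachable states from the start: {q0,q2,q3,q4,q5,q6}. Unreachable: {q1} — drop them.
Start with accepting vs non-accepting: {q3,q5,q6} | {q0,q2,q4}.
Split {q3,q5,q6} by δ(·,L) → {q5,q6} and {q3}.
On input L, block {q0,q2,q4} splits into {q0,q2} and {q4}.
On input R, block {q0,q2} splits into {q0} and {q2}.
Split {q5,q6} by δ(·,L) → {q5} and {q6}.
Stable partition: {q5} | {q0} | {q3} | {q4} | {q2} | {q6} — 6 equivalence classes.
q3 and q4 end up in different blocks, so they are distinguishable. For instance, the string 'ε' is accepted from only q3.

Yes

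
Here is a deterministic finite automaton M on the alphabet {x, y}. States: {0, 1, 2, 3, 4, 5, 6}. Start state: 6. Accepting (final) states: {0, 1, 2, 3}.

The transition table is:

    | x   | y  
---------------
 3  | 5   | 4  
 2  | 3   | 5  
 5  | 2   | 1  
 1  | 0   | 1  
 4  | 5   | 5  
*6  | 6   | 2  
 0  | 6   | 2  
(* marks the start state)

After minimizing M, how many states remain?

7

Every state is reachable, so we keep all 7.
Start with accepting vs non-accepting: {0,1,2,3} | {4,5,6}.
Split {0,1,2,3} by δ(·,x) → {0,3} and {1,2}.
On input y, block {0,3} splits into {0} and {3}.
Refine {4,5,6} on symbol x: members go to different blocks, giving {4,6} and {5}.
Refine {4,6} on symbol x: members go to different blocks, giving {4} and {6}.
On input x, block {1,2} splits into {1} and {2}.
The partition is now stable with 7 blocks: {0} | {4} | {1} | {3} | {5} | {6} | {2}.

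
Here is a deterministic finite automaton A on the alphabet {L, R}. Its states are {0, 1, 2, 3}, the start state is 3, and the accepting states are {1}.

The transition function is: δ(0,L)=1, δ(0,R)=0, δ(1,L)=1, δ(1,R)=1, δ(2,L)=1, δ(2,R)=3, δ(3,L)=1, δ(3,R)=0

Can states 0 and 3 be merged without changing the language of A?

Yes

First remove the unreachable states {2}; 3 states remain.
Initial partition by acceptance: {1} | {0,3}.
No further refinement is possible. Final partition (2 blocks): {1} | {0,3}.
0 and 3 lie in the same block of the stable partition, so they are equivalent — no string distinguishes them.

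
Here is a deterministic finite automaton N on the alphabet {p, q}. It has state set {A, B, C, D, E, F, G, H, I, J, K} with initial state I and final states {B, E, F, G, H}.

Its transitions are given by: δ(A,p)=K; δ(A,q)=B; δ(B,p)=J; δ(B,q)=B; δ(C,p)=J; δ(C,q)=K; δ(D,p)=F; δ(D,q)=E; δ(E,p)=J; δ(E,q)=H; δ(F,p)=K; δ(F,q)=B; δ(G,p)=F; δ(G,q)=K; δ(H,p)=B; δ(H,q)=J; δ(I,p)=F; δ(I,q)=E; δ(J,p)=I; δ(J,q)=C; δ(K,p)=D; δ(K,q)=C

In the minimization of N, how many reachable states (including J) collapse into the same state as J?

2

Reachable states from the start: {B,C,D,E,F,H,I,J,K}. Unreachable: {A,G} — drop them.
Initial partition by acceptance: {B,E,F,H} | {C,D,I,J,K}.
Split {B,E,F,H} by δ(·,p) → {B,E,F} and {H}.
On input q, block {B,E,F} splits into {B,F} and {E}.
Split {C,D,I,J,K} by δ(·,p) → {C,J,K} and {D,I}.
Split {C,J,K} by δ(·,p) → {J,K} and {C}.
No further refinement is possible. Final partition (6 blocks): {B,F} | {J,K} | {H} | {E} | {D,I} | {C}.
State J belongs to the block {J,K}, which has 2 states.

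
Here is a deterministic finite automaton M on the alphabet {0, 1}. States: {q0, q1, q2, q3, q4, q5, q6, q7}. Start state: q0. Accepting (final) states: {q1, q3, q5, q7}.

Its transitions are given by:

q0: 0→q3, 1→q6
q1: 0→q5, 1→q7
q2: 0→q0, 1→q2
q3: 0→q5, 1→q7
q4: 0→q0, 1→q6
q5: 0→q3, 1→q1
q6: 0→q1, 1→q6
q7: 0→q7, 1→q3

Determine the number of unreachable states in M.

2

BFS from q0 reaches {q0, q1, q3, q5, q6, q7}; the 2 state(s) q2, q4 are never visited.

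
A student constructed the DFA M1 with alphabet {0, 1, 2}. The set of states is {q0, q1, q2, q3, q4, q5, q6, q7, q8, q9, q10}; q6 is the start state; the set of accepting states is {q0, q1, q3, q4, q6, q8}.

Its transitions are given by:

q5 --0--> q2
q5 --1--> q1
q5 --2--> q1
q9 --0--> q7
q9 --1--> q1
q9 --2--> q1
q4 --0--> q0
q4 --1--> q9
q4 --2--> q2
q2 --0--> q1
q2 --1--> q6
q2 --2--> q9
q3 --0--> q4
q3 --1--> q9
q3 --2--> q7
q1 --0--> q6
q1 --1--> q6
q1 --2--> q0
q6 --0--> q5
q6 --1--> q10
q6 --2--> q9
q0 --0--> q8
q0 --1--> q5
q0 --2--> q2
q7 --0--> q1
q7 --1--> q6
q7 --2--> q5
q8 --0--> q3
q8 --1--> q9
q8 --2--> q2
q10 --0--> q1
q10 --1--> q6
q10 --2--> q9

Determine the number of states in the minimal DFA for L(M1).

5

Start with accepting vs non-accepting: {q0,q1,q3,q4,q6,q8} | {q2,q5,q7,q9,q10}.
Split {q0,q1,q3,q4,q6,q8} by δ(·,0) → {q0,q1,q3,q4,q8} and {q6}.
On input 0, block {q0,q1,q3,q4,q8} splits into {q0,q3,q4,q8} and {q1}.
On input 0, block {q2,q5,q7,q9,q10} splits into {q2,q7,q10} and {q5,q9}.
The partition is now stable with 5 blocks: {q0,q3,q4,q8} | {q2,q7,q10} | {q6} | {q1} | {q5,q9}.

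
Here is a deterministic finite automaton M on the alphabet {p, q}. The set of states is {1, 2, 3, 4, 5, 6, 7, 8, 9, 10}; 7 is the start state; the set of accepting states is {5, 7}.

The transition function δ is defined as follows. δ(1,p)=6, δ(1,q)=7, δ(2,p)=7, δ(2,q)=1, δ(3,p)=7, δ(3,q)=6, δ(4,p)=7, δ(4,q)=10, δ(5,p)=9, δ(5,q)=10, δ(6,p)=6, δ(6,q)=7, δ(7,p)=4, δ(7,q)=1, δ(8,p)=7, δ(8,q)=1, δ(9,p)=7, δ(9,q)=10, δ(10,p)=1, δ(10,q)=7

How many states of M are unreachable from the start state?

5

No path from 7 leads to 2, 3, 5, 8, 9; the other 5 states are all reachable.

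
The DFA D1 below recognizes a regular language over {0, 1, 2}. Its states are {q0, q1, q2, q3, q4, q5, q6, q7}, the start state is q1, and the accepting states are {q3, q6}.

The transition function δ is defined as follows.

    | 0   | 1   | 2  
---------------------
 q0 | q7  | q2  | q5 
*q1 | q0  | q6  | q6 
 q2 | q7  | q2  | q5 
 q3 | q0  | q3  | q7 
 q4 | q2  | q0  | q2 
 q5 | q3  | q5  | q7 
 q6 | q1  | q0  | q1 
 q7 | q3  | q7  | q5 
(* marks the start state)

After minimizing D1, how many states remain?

5

Reachable states from the start: {q0,q1,q2,q3,q5,q6,q7}. Unreachable: {q4} — drop them.
Initial partition by acceptance: {q3,q6} | {q0,q1,q2,q5,q7}.
Refine {q3,q6} on symbol 1: members go to different blocks, giving {q3} and {q6}.
Split {q0,q1,q2,q5,q7} by δ(·,0) → {q0,q1,q2} and {q5,q7}.
Refine {q0,q1,q2} on symbol 0: members go to different blocks, giving {q0,q2} and {q1}.
Stable partition: {q3} | {q0,q2} | {q6} | {q5,q7} | {q1} — 5 equivalence classes.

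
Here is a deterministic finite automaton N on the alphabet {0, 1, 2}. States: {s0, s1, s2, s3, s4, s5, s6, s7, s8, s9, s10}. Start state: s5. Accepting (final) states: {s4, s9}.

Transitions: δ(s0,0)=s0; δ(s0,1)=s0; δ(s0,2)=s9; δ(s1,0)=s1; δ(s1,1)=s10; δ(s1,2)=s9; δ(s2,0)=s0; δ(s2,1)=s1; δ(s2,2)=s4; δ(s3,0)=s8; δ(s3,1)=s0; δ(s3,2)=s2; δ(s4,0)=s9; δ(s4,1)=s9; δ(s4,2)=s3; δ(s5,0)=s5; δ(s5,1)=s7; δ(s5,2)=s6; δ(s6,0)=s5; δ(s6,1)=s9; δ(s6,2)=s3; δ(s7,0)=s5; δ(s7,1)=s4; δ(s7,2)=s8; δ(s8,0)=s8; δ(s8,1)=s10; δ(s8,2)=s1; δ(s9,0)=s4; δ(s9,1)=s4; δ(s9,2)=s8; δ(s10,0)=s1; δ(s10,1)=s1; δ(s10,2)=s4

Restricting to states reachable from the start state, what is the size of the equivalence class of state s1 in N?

Every state is reachable, so we keep all 11.
P0 = {s4,s9} | {s0,s1,s2,s3,s5,s6,s7,s8,s10}.
Split {s0,s1,s2,s3,s5,s6,s7,s8,s10} by δ(·,1) → {s0,s1,s2,s3,s5,s8,s10} and {s6,s7}.
Split {s0,s1,s2,s3,s5,s8,s10} by δ(·,1) → {s0,s1,s2,s3,s8,s10} and {s5}.
On input 2, block {s0,s1,s2,s3,s8,s10} splits into {s0,s1,s2,s10} and {s3,s8}.
The partition is now stable with 5 blocks: {s4,s9} | {s0,s1,s2,s10} | {s6,s7} | {s5} | {s3,s8}.
State s1 belongs to the block {s0,s1,s2,s10}, which has 4 states.

4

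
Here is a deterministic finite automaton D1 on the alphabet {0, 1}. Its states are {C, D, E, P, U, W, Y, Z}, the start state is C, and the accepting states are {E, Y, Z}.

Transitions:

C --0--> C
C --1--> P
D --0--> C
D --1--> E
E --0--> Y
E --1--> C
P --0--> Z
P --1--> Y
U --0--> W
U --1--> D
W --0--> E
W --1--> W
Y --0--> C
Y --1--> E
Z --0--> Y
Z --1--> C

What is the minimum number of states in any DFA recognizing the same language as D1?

4

Reachable states from the start: {C,E,P,Y,Z}. Unreachable: {D,U,W} — drop them.
Start with accepting vs non-accepting: {E,Y,Z} | {C,P}.
On input 0, block {E,Y,Z} splits into {E,Z} and {Y}.
On input 0, block {C,P} splits into {P} and {C}.
No further refinement is possible. Final partition (4 blocks): {E,Z} | {P} | {Y} | {C}.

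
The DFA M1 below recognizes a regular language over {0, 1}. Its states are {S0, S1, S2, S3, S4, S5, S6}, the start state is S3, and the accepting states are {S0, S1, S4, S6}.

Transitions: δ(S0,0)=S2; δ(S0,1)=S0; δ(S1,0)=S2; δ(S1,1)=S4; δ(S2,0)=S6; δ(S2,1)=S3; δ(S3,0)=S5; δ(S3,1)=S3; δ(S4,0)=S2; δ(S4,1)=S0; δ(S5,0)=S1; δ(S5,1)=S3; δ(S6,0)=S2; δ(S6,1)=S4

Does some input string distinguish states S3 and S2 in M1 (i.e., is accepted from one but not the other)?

Yes

All states are reachable from the start state.
Initial partition by acceptance: {S0,S1,S4,S6} | {S2,S3,S5}.
On input 0, block {S2,S3,S5} splits into {S2,S5} and {S3}.
No further refinement is possible. Final partition (3 blocks): {S0,S1,S4,S6} | {S2,S5} | {S3}.
S3 and S2 end up in different blocks, so they are distinguishable. For instance, the string '0' is accepted from only S2.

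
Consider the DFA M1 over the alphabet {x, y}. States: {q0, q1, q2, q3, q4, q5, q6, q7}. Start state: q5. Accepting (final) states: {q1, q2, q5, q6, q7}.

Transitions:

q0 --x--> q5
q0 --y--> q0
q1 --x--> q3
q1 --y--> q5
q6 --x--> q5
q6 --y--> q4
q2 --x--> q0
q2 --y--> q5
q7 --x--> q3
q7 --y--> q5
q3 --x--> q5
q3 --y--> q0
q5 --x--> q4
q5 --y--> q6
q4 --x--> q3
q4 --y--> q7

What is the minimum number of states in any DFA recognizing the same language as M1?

Reachable states from the start: {q0,q3,q4,q5,q6,q7}. Unreachable: {q1,q2} — drop them.
Start with accepting vs non-accepting: {q5,q6,q7} | {q0,q3,q4}.
Split {q5,q6,q7} by δ(·,x) → {q5,q7} and {q6}.
Split {q5,q7} by δ(·,y) → {q5} and {q7}.
On input x, block {q0,q3,q4} splits into {q0,q3} and {q4}.
Stable partition: {q5} | {q0,q3} | {q6} | {q7} | {q4} — 5 equivalence classes.

5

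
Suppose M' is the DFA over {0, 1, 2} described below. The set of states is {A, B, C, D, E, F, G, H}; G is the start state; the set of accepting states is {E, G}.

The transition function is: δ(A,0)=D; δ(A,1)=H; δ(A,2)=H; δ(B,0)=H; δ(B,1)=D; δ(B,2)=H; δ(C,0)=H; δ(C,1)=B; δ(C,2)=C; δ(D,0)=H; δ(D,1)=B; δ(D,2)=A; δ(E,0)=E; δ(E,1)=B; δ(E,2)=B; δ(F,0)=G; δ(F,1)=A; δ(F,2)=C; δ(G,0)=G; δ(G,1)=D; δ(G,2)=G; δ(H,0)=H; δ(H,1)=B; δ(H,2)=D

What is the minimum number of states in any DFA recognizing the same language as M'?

First remove the unreachable states {C,E,F}; 5 states remain.
Start with accepting vs non-accepting: {G} | {A,B,D,H}.
Stable partition: {G} | {A,B,D,H} — 2 equivalence classes.

2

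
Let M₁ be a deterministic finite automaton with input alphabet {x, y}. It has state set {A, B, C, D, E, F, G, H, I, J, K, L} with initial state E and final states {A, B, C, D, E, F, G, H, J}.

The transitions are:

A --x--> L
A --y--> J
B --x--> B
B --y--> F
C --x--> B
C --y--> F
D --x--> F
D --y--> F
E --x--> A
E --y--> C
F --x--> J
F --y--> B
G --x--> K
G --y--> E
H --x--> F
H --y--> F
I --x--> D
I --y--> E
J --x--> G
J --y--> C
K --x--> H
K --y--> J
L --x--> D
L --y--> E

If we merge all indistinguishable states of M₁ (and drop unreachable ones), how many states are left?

6

Reachable states from the start: {A,B,C,D,E,F,G,H,J,K,L}. Unreachable: {I} — drop them.
Initial partition by acceptance: {A,B,C,D,E,F,G,H,J} | {K,L}.
Split {A,B,C,D,E,F,G,H,J} by δ(·,x) → {B,C,D,E,F,H,J} and {A,G}.
On input x, block {B,C,D,E,F,H,J} splits into {B,C,D,F,H} and {E,J}.
On input x, block {B,C,D,F,H} splits into {B,C,D,H} and {F}.
Refine {B,C,D,H} on symbol x: members go to different blocks, giving {B,C} and {D,H}.
No further refinement is possible. Final partition (6 blocks): {B,C} | {K,L} | {A,G} | {E,J} | {F} | {D,H}.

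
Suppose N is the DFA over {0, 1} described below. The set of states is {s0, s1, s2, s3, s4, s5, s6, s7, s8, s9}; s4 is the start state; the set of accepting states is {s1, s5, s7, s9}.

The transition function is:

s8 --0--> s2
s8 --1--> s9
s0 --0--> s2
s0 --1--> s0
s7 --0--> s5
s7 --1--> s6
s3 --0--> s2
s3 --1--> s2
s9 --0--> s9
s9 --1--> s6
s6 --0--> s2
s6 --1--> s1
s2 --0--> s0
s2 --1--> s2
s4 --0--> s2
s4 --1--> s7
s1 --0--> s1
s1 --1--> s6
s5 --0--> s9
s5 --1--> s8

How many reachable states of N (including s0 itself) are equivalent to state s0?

First remove the unreachable states {s3}; 9 states remain.
P0 = {s1,s5,s7,s9} | {s0,s2,s4,s6,s8}.
On input 1, block {s0,s2,s4,s6,s8} splits into {s4,s6,s8} and {s0,s2}.
Stable partition: {s1,s5,s7,s9} | {s4,s6,s8} | {s0,s2} — 3 equivalence classes.
State s0 belongs to the block {s0,s2}, which has 2 states.

2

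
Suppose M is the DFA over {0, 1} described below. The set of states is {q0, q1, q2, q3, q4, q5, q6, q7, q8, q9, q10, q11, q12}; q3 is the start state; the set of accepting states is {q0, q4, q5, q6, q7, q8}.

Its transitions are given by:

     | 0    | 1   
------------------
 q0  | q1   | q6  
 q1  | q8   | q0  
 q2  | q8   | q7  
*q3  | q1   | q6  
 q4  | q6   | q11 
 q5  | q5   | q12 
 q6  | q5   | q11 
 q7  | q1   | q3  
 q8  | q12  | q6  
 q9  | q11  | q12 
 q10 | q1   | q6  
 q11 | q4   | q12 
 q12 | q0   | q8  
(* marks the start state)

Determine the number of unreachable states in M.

4

BFS from q3 reaches {q0, q1, q3, q4, q5, q6, q8, q11, q12}; the 4 state(s) q2, q7, q9, q10 are never visited.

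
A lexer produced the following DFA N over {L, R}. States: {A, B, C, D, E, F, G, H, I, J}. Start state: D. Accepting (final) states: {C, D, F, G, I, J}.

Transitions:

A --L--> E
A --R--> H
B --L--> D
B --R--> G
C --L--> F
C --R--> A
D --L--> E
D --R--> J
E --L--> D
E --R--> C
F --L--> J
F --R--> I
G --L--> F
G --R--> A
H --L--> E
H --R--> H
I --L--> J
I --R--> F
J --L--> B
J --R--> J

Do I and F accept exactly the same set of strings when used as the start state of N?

Start with accepting vs non-accepting: {C,D,F,G,I,J} | {A,B,E,H}.
Split {C,D,F,G,I,J} by δ(·,L) → {C,F,G,I} and {D,J}.
On input L, block {C,F,G,I} splits into {C,G} and {F,I}.
On input L, block {A,B,E,H} splits into {A,H} and {B,E}.
No further refinement is possible. Final partition (5 blocks): {C,G} | {A,H} | {D,J} | {F,I} | {B,E}.
I and F lie in the same block of the stable partition, so they are equivalent — no string distinguishes them.

Yes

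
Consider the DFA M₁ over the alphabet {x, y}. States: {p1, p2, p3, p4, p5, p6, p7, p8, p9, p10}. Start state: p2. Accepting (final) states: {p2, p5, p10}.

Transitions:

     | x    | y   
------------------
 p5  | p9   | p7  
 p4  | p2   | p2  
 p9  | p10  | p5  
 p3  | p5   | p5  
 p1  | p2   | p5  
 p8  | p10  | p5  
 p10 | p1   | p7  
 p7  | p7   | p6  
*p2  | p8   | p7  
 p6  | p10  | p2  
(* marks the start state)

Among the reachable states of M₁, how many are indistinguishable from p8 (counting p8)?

States {p3,p4} cannot be reached from the start state, so discard them.
Start with accepting vs non-accepting: {p2,p5,p10} | {p1,p6,p7,p8,p9}.
On input x, block {p1,p6,p7,p8,p9} splits into {p1,p6,p8,p9} and {p7}.
Stable partition: {p2,p5,p10} | {p1,p6,p8,p9} | {p7} — 3 equivalence classes.
The equivalence class containing p8 is {p1,p6,p8,p9}, of size 4.

4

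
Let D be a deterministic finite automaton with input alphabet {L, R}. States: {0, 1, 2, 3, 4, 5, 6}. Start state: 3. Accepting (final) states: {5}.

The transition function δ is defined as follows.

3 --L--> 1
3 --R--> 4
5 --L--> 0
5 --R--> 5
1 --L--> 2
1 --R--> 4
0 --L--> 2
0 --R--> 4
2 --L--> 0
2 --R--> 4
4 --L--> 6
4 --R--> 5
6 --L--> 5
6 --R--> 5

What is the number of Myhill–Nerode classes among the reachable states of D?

4

Every state is reachable, so we keep all 7.
Initial partition by acceptance: {5} | {0,1,2,3,4,6}.
Split {0,1,2,3,4,6} by δ(·,L) → {0,1,2,3,4} and {6}.
Split {0,1,2,3,4} by δ(·,L) → {0,1,2,3} and {4}.
No further refinement is possible. Final partition (4 blocks): {5} | {0,1,2,3} | {6} | {4}.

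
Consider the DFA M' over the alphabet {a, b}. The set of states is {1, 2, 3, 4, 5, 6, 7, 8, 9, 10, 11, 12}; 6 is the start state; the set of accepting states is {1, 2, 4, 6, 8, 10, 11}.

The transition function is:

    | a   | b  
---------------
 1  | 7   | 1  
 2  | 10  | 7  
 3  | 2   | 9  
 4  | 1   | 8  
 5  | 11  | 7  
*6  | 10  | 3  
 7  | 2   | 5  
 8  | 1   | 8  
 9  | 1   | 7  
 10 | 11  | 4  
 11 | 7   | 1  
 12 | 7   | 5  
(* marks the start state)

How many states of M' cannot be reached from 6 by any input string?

1

BFS from 6 reaches {1, 2, 3, 4, 5, 6, 7, 8, 9, 10, 11}; the 1 state(s) 12 are never visited.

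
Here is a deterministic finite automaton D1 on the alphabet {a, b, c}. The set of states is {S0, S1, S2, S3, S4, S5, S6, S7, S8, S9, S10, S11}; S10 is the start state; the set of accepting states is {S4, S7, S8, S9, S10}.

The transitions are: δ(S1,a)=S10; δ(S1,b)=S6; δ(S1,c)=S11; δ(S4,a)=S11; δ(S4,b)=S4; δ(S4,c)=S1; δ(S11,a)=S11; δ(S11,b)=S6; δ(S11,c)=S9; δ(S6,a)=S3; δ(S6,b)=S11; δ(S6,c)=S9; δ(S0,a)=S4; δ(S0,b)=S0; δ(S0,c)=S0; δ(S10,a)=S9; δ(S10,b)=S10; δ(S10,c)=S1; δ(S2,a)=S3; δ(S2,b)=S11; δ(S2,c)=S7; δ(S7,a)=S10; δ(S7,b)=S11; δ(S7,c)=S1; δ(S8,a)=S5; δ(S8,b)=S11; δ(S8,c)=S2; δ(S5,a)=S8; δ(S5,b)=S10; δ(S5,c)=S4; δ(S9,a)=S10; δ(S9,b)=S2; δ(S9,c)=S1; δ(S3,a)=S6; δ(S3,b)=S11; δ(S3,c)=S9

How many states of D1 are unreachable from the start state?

BFS from S10 reaches {S1, S2, S3, S6, S7, S9, S10, S11}; the 4 state(s) S0, S4, S5, S8 are never visited.

4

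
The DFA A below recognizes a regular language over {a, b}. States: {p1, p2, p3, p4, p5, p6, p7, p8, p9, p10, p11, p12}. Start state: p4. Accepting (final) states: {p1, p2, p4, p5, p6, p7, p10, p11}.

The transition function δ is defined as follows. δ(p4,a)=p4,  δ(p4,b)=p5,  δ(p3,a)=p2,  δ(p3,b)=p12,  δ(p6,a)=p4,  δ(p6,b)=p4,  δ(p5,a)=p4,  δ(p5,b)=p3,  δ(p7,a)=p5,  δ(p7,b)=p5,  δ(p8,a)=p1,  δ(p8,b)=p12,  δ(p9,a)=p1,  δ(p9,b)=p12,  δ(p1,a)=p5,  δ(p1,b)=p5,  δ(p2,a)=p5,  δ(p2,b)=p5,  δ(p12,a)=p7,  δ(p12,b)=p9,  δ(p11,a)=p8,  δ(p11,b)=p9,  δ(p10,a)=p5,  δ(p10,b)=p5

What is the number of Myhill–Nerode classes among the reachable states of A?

4

First remove the unreachable states {p6,p8,p10,p11}; 8 states remain.
Start with accepting vs non-accepting: {p1,p2,p4,p5,p7} | {p3,p9,p12}.
On input b, block {p1,p2,p4,p5,p7} splits into {p1,p2,p4,p7} and {p5}.
Refine {p1,p2,p4,p7} on symbol a: members go to different blocks, giving {p1,p2,p7} and {p4}.
The partition is now stable with 4 blocks: {p1,p2,p7} | {p3,p9,p12} | {p5} | {p4}.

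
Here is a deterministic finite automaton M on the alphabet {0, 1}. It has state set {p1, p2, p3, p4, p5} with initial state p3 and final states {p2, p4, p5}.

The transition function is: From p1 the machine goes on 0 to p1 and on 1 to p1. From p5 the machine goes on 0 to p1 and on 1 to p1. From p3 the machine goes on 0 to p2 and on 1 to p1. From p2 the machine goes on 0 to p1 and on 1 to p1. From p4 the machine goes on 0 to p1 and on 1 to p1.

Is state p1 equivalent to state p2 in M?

States {p4,p5} cannot be reached from the start state, so discard them.
P0 = {p2} | {p1,p3}.
Refine {p1,p3} on symbol 0: members go to different blocks, giving {p1} and {p3}.
The partition is now stable with 3 blocks: {p2} | {p1} | {p3}.
p1 and p2 end up in different blocks, so they are distinguishable. For instance, the string 'ε' is accepted from only p2.

No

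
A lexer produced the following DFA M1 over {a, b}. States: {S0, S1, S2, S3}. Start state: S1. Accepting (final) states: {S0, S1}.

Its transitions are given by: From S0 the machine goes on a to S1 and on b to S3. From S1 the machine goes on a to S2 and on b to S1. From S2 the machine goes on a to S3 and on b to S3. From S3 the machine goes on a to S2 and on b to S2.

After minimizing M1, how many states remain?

2

First remove the unreachable states {S0}; 3 states remain.
Initial partition by acceptance: {S1} | {S2,S3}.
Stable partition: {S1} | {S2,S3} — 2 equivalence classes.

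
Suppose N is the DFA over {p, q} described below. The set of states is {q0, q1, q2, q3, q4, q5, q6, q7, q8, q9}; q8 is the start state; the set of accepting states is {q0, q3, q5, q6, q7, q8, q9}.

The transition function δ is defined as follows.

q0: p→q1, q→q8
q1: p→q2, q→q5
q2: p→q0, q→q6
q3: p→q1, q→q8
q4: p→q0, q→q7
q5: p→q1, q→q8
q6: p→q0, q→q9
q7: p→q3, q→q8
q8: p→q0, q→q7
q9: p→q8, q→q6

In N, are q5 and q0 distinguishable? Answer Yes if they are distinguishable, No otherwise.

States {q4} cannot be reached from the start state, so discard them.
Start with accepting vs non-accepting: {q0,q3,q5,q6,q7,q8,q9} | {q1,q2}.
On input p, block {q0,q3,q5,q6,q7,q8,q9} splits into {q6,q7,q8,q9} and {q0,q3,q5}.
On input p, block {q6,q7,q8,q9} splits into {q6,q7,q8} and {q9}.
On input q, block {q6,q7,q8} splits into {q7,q8} and {q6}.
On input p, block {q1,q2} splits into {q1} and {q2}.
Stable partition: {q7,q8} | {q1} | {q0,q3,q5} | {q9} | {q6} | {q2} — 6 equivalence classes.
q5 and q0 lie in the same block of the stable partition, so they are equivalent — no string distinguishes them.

No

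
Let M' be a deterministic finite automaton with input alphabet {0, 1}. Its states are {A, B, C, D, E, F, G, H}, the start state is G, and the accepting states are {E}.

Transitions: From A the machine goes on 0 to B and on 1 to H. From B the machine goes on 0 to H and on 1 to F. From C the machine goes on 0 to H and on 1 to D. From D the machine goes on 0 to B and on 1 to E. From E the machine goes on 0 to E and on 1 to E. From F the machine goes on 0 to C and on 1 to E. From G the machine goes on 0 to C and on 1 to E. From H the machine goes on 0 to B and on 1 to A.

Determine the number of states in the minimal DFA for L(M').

4

Every state is reachable, so we keep all 8.
P0 = {E} | {A,B,C,D,F,G,H}.
Refine {A,B,C,D,F,G,H} on symbol 1: members go to different blocks, giving {A,B,C,H} and {D,F,G}.
On input 1, block {A,B,C,H} splits into {A,H} and {B,C}.
The partition is now stable with 4 blocks: {E} | {A,H} | {D,F,G} | {B,C}.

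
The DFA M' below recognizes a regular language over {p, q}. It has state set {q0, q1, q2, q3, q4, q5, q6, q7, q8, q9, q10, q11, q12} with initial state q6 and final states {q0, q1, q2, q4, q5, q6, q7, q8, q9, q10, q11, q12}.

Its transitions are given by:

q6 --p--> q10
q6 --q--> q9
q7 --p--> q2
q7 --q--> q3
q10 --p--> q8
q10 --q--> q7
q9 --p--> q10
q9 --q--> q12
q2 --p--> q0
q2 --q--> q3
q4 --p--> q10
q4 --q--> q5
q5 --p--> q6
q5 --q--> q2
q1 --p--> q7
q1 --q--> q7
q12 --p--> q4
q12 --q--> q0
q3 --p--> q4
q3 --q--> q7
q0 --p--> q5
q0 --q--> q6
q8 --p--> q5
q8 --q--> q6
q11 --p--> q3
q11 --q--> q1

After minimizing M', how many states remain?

States {q1,q11} cannot be reached from the start state, so discard them.
Start with accepting vs non-accepting: {q0,q2,q4,q5,q6,q7,q8,q9,q10,q12} | {q3}.
Split {q0,q2,q4,q5,q6,q7,q8,q9,q10,q12} by δ(·,q) → {q0,q4,q5,q6,q8,q9,q10,q12} and {q2,q7}.
Split {q0,q4,q5,q6,q8,q9,q10,q12} by δ(·,q) → {q0,q4,q6,q8,q9,q12} and {q5,q10}.
Refine {q0,q4,q6,q8,q9,q12} on symbol p: members go to different blocks, giving {q0,q4,q6,q8,q9} and {q12}.
On input q, block {q0,q4,q6,q8,q9} splits into {q0,q6,q8} and {q4} and {q9}.
Refine {q0,q6,q8} on symbol q: members go to different blocks, giving {q0,q8} and {q6}.
Split {q2,q7} by δ(·,p) → {q2} and {q7}.
On input p, block {q5,q10} splits into {q5} and {q10}.
No further refinement is possible. Final partition (10 blocks): {q0,q8} | {q3} | {q2} | {q5} | {q12} | {q4} | {q9} | {q6} | {q7} | {q10}.

10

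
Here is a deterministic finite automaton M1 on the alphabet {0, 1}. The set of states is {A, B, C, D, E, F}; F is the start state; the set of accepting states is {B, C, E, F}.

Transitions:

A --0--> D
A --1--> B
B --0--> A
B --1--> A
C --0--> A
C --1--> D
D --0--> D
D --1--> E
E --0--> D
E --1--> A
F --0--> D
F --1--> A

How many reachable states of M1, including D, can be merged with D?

2

States {C} cannot be reached from the start state, so discard them.
Start with accepting vs non-accepting: {B,E,F} | {A,D}.
No further refinement is possible. Final partition (2 blocks): {B,E,F} | {A,D}.
State D belongs to the block {A,D}, which has 2 states.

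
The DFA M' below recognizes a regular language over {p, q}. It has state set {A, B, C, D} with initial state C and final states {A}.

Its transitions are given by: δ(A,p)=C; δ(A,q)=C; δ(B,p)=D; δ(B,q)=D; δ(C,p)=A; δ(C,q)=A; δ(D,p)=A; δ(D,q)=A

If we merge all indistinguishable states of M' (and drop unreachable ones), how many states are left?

2

First remove the unreachable states {B,D}; 2 states remain.
P0 = {A} | {C}.
No further refinement is possible. Final partition (2 blocks): {A} | {C}.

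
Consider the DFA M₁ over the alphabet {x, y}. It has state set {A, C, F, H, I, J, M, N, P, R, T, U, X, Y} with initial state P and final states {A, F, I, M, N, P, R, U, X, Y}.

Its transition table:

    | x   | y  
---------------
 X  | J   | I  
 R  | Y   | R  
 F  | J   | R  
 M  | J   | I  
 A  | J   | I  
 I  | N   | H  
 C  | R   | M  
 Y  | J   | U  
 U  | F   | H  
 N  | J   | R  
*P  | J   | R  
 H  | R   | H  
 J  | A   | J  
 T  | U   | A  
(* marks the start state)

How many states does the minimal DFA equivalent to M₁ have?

Reachable states from the start: {A,F,H,I,J,N,P,R,U,Y}. Unreachable: {C,M,T,X} — drop them.
Initial partition by acceptance: {A,F,I,N,P,R,U,Y} | {H,J}.
On input x, block {A,F,I,N,P,R,U,Y} splits into {A,F,N,P,Y} and {I,R,U}.
On input x, block {H,J} splits into {J} and {H}.
Refine {I,R,U} on symbol y: members go to different blocks, giving {I,U} and {R}.
Split {A,F,N,P,Y} by δ(·,y) → {F,N,P} and {A,Y}.
No further refinement is possible. Final partition (6 blocks): {F,N,P} | {J} | {I,U} | {H} | {R} | {A,Y}.

6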